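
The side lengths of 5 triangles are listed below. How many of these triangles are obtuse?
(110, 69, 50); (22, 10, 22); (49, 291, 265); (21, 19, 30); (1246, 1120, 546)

(110,69,50): 50²+69² = 7261 < 12100 = 110² → obtuse
(22,10,22): 10²+22² = 584 > 484 = 22² → acute
(49,291,265): 49²+265² = 72626 < 84681 = 291² → obtuse
(21,19,30): 19²+21² = 802 < 900 = 30² → obtuse
(1246,1120,546): 546²+1120² = 1552516 = 1246² → right
3 of the 5 are obtuse.

3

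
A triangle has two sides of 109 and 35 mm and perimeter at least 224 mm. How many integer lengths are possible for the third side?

64

Triangle inequality: 74 < x < 144. Perimeter ≥ 224 gives x ≥ 224 − 109 − 35 = 80.
So 80 ≤ x < 144; integers 80 through 143: 64 values.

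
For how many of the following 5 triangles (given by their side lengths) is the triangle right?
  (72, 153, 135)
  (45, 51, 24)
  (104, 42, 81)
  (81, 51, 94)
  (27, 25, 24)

(72,153,135): 72²+135² = 23409 = 153² → right
(45,51,24): 24²+45² = 2601 = 51² → right
(104,42,81): 42²+81² = 8325 < 10816 = 104² → obtuse
(81,51,94): 51²+81² = 9162 > 8836 = 94² → acute
(27,25,24): 24²+25² = 1201 > 729 = 27² → acute
2 of the 5 are right.

2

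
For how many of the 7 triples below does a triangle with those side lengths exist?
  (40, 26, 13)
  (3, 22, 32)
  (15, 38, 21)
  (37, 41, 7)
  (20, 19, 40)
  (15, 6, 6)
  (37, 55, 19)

(13,26,40): 13+26 ≤ 40 → not valid
(3,22,32): 3+22 ≤ 32 → not valid
(15,21,38): 15+21 ≤ 38 → not valid
(7,37,41): 7+37 > 41 → valid
(19,20,40): 19+20 ≤ 40 → not valid
(6,6,15): 6+6 ≤ 15 → not valid
(19,37,55): 19+37 > 55 → valid
2 of the 7 triples form a triangle.

2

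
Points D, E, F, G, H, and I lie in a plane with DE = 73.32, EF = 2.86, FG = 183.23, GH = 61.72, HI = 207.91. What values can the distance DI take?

0 ≤ DI ≤ 529.04

The maximum is all hops collinear in one direction: 73.32 + 2.86 + 183.23 + 61.72 + 207.91 = 529.04.
The longest hop is 207.91; the others sum to 321.13. Since 207.91 ≤ 321.13, the path can fold back on itself completely, so the minimum distance is 0.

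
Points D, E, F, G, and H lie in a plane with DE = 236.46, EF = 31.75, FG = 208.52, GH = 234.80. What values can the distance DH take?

The maximum is all hops collinear in one direction: 236.46 + 31.75 + 208.52 + 234.80 = 711.53.
The longest hop is 236.46; the others sum to 475.07. Since 236.46 ≤ 475.07, the path can fold back on itself completely, so the minimum distance is 0.

0 ≤ DH ≤ 711.53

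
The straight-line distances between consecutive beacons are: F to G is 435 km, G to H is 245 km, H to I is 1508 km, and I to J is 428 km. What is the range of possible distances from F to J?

400 ≤ FJ ≤ 2616 km

The maximum is all hops collinear in one direction: 435 + 245 + 1508 + 428 = 2616.
The longest hop is 1508; the others sum to 1108. Folding the others back against it leaves at least 1508 − 1108 = 400.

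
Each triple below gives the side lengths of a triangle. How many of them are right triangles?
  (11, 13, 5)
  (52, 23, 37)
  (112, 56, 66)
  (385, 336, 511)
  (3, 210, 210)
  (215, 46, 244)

1

(11,13,5): 5²+11² = 146 < 169 = 13² → obtuse
(52,23,37): 23²+37² = 1898 < 2704 = 52² → obtuse
(112,56,66): 56²+66² = 7492 < 12544 = 112² → obtuse
(385,336,511): 336²+385² = 261121 = 511² → right
(3,210,210): 3²+210² = 44109 > 44100 = 210² → acute
(215,46,244): 46²+215² = 48341 < 59536 = 244² → obtuse
1 of the 6 is right.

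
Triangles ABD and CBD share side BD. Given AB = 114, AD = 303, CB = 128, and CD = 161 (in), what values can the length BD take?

From triangle ABD: |114 − 303| < BD < 114 + 303, i.e. 189 < BD < 417.
From triangle CBD: 33 < BD < 289.
Both must hold, so BD lies in the intersection.

189 < BD < 289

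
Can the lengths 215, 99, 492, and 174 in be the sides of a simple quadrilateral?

No

For a quadrilateral, each side must be shorter than the sum of the others.
Here the longest side is 492, but the remaining 3 sides sum to only 488.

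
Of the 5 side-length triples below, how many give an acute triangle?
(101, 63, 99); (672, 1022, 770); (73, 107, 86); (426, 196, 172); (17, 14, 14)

(101,63,99): 63²+99² = 13770 > 10201 = 101² → acute
(672,1022,770): 672²+770² = 1044484 = 1022² → right
(73,107,86): 73²+86² = 12725 > 11449 = 107² → acute
(426,196,172): 172+196 ≤ 426, not a triangle
(17,14,14): 14²+14² = 392 > 289 = 17² → acute
3 of the 5 are acute.

3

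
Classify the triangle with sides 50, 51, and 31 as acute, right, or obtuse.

Compare the square of the longest side to the sum of squares of the other two: 31² + 50² = 3461 > 2601 = 51².

acute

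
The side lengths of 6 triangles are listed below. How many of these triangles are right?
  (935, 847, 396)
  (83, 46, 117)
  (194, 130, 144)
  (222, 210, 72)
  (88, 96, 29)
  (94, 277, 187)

3

(935,847,396): 396²+847² = 874225 = 935² → right
(83,46,117): 46²+83² = 9005 < 13689 = 117² → obtuse
(194,130,144): 130²+144² = 37636 = 194² → right
(222,210,72): 72²+210² = 49284 = 222² → right
(88,96,29): 29²+88² = 8585 < 9216 = 96² → obtuse
(94,277,187): 94²+187² = 43805 < 76729 = 277² → obtuse
3 of the 6 are right.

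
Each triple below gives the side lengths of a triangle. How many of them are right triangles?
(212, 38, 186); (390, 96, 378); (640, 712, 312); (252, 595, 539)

3

(212,38,186): 38²+186² = 36040 < 44944 = 212² → obtuse
(390,96,378): 96²+378² = 152100 = 390² → right
(640,712,312): 312²+640² = 506944 = 712² → right
(252,595,539): 252²+539² = 354025 = 595² → right
3 of the 4 are right.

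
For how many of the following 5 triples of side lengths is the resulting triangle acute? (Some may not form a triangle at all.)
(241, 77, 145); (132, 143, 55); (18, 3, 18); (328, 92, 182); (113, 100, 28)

(241,77,145): 77+145 ≤ 241, not a triangle
(132,143,55): 55²+132² = 20449 = 143² → right
(18,3,18): 3²+18² = 333 > 324 = 18² → acute
(328,92,182): 92+182 ≤ 328, not a triangle
(113,100,28): 28²+100² = 10784 < 12769 = 113² → obtuse
1 of the 5 is acute.

1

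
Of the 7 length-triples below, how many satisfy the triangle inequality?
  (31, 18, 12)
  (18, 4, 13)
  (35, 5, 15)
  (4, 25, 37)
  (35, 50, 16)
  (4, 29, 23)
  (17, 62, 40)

1

(12,18,31): 12+18 ≤ 31 → not valid
(4,13,18): 4+13 ≤ 18 → not valid
(5,15,35): 5+15 ≤ 35 → not valid
(4,25,37): 4+25 ≤ 37 → not valid
(16,35,50): 16+35 > 50 → valid
(4,23,29): 4+23 ≤ 29 → not valid
(17,40,62): 17+40 ≤ 62 → not valid
1 of the 7 triples forms a triangle.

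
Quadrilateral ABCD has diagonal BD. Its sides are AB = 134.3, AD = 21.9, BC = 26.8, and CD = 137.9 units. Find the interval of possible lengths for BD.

From triangle ABD: |134.3 − 21.9| < BD < 134.3 + 21.9, i.e. 112.4 < BD < 156.2.
From triangle CBD: 111.1 < BD < 164.7.
Both must hold, so BD lies in the intersection.

112.4 < BD < 156.2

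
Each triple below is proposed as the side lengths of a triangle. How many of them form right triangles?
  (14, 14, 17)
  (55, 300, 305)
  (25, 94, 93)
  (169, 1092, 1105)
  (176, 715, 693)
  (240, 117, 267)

(14,14,17): 14²+14² = 392 > 289 = 17² → acute
(55,300,305): 55²+300² = 93025 = 305² → right
(25,94,93): 25²+93² = 9274 > 8836 = 94² → acute
(169,1092,1105): 169²+1092² = 1221025 = 1105² → right
(176,715,693): 176²+693² = 511225 = 715² → right
(240,117,267): 117²+240² = 71289 = 267² → right
4 of the 6 are right.

4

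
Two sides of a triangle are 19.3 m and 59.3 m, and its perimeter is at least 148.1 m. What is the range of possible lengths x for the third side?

69.5 ≤ x < 78.6

Triangle inequality alone gives 40.0 < x < 78.6.
The perimeter condition gives x ≥ 148.1 − 19.3 − 59.3 = 69.5.
Intersecting the two: 69.5 ≤ x < 78.6.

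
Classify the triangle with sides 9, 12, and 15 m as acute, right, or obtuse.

Compare the square of the longest side to the sum of squares of the other two: 9² + 12² = 225 = 15².

right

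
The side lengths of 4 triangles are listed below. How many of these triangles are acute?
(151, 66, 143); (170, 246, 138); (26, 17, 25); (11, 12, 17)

(151,66,143): 66²+143² = 24805 > 22801 = 151² → acute
(170,246,138): 138²+170² = 47944 < 60516 = 246² → obtuse
(26,17,25): 17²+25² = 914 > 676 = 26² → acute
(11,12,17): 11²+12² = 265 < 289 = 17² → obtuse
2 of the 4 are acute.

2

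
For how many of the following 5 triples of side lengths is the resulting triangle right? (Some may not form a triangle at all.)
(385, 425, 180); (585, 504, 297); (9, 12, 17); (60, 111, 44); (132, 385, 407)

3

(385,425,180): 180²+385² = 180625 = 425² → right
(585,504,297): 297²+504² = 342225 = 585² → right
(9,12,17): 9²+12² = 225 < 289 = 17² → obtuse
(60,111,44): 44+60 ≤ 111, not a triangle
(132,385,407): 132²+385² = 165649 = 407² → right
3 of the 5 are right.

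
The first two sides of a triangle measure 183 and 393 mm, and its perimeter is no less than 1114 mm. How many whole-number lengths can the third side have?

38

Triangle inequality: 210 < x < 576. Perimeter ≥ 1114 gives x ≥ 1114 − 183 − 393 = 538.
So 538 ≤ x < 576; integers 538 through 575: 38 values.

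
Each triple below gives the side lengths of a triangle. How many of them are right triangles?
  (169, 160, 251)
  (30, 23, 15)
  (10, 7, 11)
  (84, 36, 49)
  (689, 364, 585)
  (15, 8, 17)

2

(169,160,251): 160²+169² = 54161 < 63001 = 251² → obtuse
(30,23,15): 15²+23² = 754 < 900 = 30² → obtuse
(10,7,11): 7²+10² = 149 > 121 = 11² → acute
(84,36,49): 36²+49² = 3697 < 7056 = 84² → obtuse
(689,364,585): 364²+585² = 474721 = 689² → right
(15,8,17): 8²+15² = 289 = 17² → right
2 of the 6 are right.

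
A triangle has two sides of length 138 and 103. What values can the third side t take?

35 < t < 241

By the triangle inequality, t must be less than 138 + 103 = 241 and greater than |138 − 103| = 35.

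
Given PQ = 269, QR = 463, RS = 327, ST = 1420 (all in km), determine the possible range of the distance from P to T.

361 ≤ PT ≤ 2479 km

The maximum is all hops collinear in one direction: 269 + 463 + 327 + 1420 = 2479.
The longest hop is 1420; the others sum to 1059. Folding the others back against it leaves at least 1420 − 1059 = 361.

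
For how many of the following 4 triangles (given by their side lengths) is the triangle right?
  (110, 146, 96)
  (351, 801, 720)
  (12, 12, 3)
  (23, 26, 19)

(110,146,96): 96²+110² = 21316 = 146² → right
(351,801,720): 351²+720² = 641601 = 801² → right
(12,12,3): 3²+12² = 153 > 144 = 12² → acute
(23,26,19): 19²+23² = 890 > 676 = 26² → acute
2 of the 4 are right.

2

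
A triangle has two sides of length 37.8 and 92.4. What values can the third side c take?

54.6 < c < 130.2

By the triangle inequality, c must be less than 37.8 + 92.4 = 130.2 and greater than |37.8 − 92.4| = 54.6.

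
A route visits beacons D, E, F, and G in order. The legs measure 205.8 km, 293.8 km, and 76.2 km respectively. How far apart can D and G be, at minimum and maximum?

The maximum is all hops collinear in one direction: 205.8 + 293.8 + 76.2 = 575.8.
The longest hop is 293.8; the others sum to 282.0. Folding the others back against it leaves at least 293.8 − 282.0 = 11.8.

11.8 ≤ DG ≤ 575.8 km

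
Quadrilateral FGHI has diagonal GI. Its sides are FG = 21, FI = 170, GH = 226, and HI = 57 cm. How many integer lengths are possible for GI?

From triangle FGI: 149 < GI < 191.
From triangle HGI: 169 < GI < 283.
Intersection: 169 < GI < 191, so integers 170 through 190: 21 values.

21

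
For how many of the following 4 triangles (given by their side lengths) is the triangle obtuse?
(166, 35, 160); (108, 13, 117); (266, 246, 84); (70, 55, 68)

(166,35,160): 35²+160² = 26825 < 27556 = 166² → obtuse
(108,13,117): 13²+108² = 11833 < 13689 = 117² → obtuse
(266,246,84): 84²+246² = 67572 < 70756 = 266² → obtuse
(70,55,68): 55²+68² = 7649 > 4900 = 70² → acute
3 of the 4 are obtuse.

3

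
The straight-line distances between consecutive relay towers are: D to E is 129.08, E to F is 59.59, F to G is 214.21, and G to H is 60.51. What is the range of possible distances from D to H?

The maximum is all hops collinear in one direction: 129.08 + 59.59 + 214.21 + 60.51 = 463.39.
The longest hop is 214.21; the others sum to 249.18. Since 214.21 ≤ 249.18, the path can fold back on itself completely, so the minimum distance is 0.

0 ≤ DH ≤ 463.39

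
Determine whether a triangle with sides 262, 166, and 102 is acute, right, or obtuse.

obtuse

Compare the square of the longest side to the sum of squares of the other two: 102² + 166² = 37960 < 68644 = 262².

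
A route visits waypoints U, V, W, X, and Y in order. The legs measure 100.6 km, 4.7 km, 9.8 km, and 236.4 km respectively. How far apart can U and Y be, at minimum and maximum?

The maximum is all hops collinear in one direction: 100.6 + 4.7 + 9.8 + 236.4 = 351.5.
The longest hop is 236.4; the others sum to 115.1. Folding the others back against it leaves at least 236.4 − 115.1 = 121.3.

121.3 ≤ UY ≤ 351.5 km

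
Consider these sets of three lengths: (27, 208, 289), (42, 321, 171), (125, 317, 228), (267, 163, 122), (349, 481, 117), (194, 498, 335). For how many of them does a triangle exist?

3

(27,208,289): 27+208 ≤ 289 → not valid
(42,171,321): 42+171 ≤ 321 → not valid
(125,228,317): 125+228 > 317 → valid
(122,163,267): 122+163 > 267 → valid
(117,349,481): 117+349 ≤ 481 → not valid
(194,335,498): 194+335 > 498 → valid
3 of the 6 triples form a triangle.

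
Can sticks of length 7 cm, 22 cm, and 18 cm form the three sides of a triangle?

The longest side is 22, and the other two sum to 25.
Since 25 > 22, the triangle inequality holds.

Yes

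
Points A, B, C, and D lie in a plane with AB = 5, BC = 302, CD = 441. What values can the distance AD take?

The maximum is all hops collinear in one direction: 5 + 302 + 441 = 748.
The longest hop is 441; the others sum to 307. Folding the others back against it leaves at least 441 − 307 = 134.

134 ≤ AD ≤ 748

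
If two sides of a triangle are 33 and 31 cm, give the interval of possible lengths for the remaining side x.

By the triangle inequality, x must be less than 33 + 31 = 64 and greater than |33 − 31| = 2.

2 < x < 64 (cm)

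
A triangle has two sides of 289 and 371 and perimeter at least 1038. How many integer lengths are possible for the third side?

Triangle inequality: 82 < x < 660. Perimeter ≥ 1038 gives x ≥ 1038 − 289 − 371 = 378.
So 378 ≤ x < 660; integers 378 through 659: 282 values.

282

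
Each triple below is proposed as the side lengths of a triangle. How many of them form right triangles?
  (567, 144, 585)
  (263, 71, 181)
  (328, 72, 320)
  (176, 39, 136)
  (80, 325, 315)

(567,144,585): 144²+567² = 342225 = 585² → right
(263,71,181): 71+181 ≤ 263, not a triangle
(328,72,320): 72²+320² = 107584 = 328² → right
(176,39,136): 39+136 ≤ 176, not a triangle
(80,325,315): 80²+315² = 105625 = 325² → right
3 of the 5 are right.

3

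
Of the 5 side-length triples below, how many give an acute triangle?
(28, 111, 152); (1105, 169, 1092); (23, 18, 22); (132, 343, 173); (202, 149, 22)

1

(28,111,152): 28+111 ≤ 152, not a triangle
(1105,169,1092): 169²+1092² = 1221025 = 1105² → right
(23,18,22): 18²+22² = 808 > 529 = 23² → acute
(132,343,173): 132+173 ≤ 343, not a triangle
(202,149,22): 22+149 ≤ 202, not a triangle
1 of the 5 is acute.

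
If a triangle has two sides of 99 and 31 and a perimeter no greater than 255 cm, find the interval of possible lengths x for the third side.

68 < x ≤ 125

Triangle inequality alone gives 68 < x < 130.
The perimeter condition gives x ≤ 255 − 99 − 31 = 125.
Intersecting the two: 68 < x ≤ 125.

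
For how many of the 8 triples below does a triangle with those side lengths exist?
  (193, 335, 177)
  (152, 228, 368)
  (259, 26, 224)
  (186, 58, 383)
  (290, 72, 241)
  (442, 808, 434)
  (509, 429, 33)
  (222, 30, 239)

5

(177,193,335): 177+193 > 335 → valid
(152,228,368): 152+228 > 368 → valid
(26,224,259): 26+224 ≤ 259 → not valid
(58,186,383): 58+186 ≤ 383 → not valid
(72,241,290): 72+241 > 290 → valid
(434,442,808): 434+442 > 808 → valid
(33,429,509): 33+429 ≤ 509 → not valid
(30,222,239): 30+222 > 239 → valid
5 of the 8 triples form a triangle.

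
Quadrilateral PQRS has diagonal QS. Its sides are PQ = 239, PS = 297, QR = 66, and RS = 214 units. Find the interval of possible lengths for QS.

From triangle PQS: |239 − 297| < QS < 239 + 297, i.e. 58 < QS < 536.
From triangle RQS: 148 < QS < 280.
Both must hold, so QS lies in the intersection.

148 < QS < 280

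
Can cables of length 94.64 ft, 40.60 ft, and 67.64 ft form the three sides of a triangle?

The longest side is 94.64, and the other two sum to 108.24.
Since 108.24 > 94.64, the triangle inequality holds.

Yes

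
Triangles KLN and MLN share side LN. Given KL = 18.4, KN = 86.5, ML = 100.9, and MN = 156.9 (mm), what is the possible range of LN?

From triangle KLN: |18.4 − 86.5| < LN < 18.4 + 86.5, i.e. 68.1 < LN < 104.9.
From triangle MLN: 56.0 < LN < 257.8.
Both must hold, so LN lies in the intersection.

68.1 < LN < 104.9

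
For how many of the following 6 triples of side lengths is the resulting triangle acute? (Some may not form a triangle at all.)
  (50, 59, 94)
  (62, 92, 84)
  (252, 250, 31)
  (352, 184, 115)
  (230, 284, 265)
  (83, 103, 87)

(50,59,94): 50²+59² = 5981 < 8836 = 94² → obtuse
(62,92,84): 62²+84² = 10900 > 8464 = 92² → acute
(252,250,31): 31²+250² = 63461 < 63504 = 252² → obtuse
(352,184,115): 115+184 ≤ 352, not a triangle
(230,284,265): 230²+265² = 123125 > 80656 = 284² → acute
(83,103,87): 83²+87² = 14458 > 10609 = 103² → acute
3 of the 6 are acute.

3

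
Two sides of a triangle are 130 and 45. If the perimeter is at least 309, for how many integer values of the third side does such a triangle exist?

Triangle inequality: 85 < x < 175. Perimeter ≥ 309 gives x ≥ 309 − 130 − 45 = 134.
So 134 ≤ x < 175; integers 134 through 174: 41 values.

41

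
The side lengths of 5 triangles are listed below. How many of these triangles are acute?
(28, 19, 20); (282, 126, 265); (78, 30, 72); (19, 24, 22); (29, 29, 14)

(28,19,20): 19²+20² = 761 < 784 = 28² → obtuse
(282,126,265): 126²+265² = 86101 > 79524 = 282² → acute
(78,30,72): 30²+72² = 6084 = 78² → right
(19,24,22): 19²+22² = 845 > 576 = 24² → acute
(29,29,14): 14²+29² = 1037 > 841 = 29² → acute
3 of the 5 are acute.

3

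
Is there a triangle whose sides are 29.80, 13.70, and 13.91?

The longest side is 29.80, but the other two sum to only 27.61.
27.61 < 29.80, so the triangle inequality fails.

No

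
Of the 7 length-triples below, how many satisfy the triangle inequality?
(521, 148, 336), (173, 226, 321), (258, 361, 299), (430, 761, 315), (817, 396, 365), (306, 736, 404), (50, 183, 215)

(148,336,521): 148+336 ≤ 521 → not valid
(173,226,321): 173+226 > 321 → valid
(258,299,361): 258+299 > 361 → valid
(315,430,761): 315+430 ≤ 761 → not valid
(365,396,817): 365+396 ≤ 817 → not valid
(306,404,736): 306+404 ≤ 736 → not valid
(50,183,215): 50+183 > 215 → valid
3 of the 7 triples form a triangle.

3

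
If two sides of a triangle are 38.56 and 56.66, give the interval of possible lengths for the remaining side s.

By the triangle inequality, s must be less than 38.56 + 56.66 = 95.22 and greater than |38.56 − 56.66| = 18.10.

18.10 < s < 95.22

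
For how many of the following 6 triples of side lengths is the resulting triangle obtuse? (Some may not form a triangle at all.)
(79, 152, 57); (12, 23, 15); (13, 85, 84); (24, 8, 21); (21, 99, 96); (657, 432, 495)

(79,152,57): 57+79 ≤ 152, not a triangle
(12,23,15): 12²+15² = 369 < 529 = 23² → obtuse
(13,85,84): 13²+84² = 7225 = 85² → right
(24,8,21): 8²+21² = 505 < 576 = 24² → obtuse
(21,99,96): 21²+96² = 9657 < 9801 = 99² → obtuse
(657,432,495): 432²+495² = 431649 = 657² → right
3 of the 6 are obtuse.

3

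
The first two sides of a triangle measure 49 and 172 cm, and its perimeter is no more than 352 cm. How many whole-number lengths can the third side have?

8

Triangle inequality: 123 < x < 221. Perimeter ≤ 352 gives x ≤ 352 − 49 − 172 = 131.
So 123 < x ≤ 131; integers 124 through 131: 8 values.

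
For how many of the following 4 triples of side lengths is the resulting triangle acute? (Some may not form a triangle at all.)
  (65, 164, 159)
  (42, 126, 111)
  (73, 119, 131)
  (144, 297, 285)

3

(65,164,159): 65²+159² = 29506 > 26896 = 164² → acute
(42,126,111): 42²+111² = 14085 < 15876 = 126² → obtuse
(73,119,131): 73²+119² = 19490 > 17161 = 131² → acute
(144,297,285): 144²+285² = 101961 > 88209 = 297² → acute
3 of the 4 are acute.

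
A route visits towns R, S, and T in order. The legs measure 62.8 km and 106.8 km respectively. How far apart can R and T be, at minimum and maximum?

By the triangle inequality, |62.8 − 106.8| ≤ RT ≤ 62.8 + 106.8.

44.0 ≤ RT ≤ 169.6 km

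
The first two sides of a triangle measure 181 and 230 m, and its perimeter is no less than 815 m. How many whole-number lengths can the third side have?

7

Triangle inequality: 49 < x < 411. Perimeter ≥ 815 gives x ≥ 815 − 181 − 230 = 404.
So 404 ≤ x < 411; integers 404 through 410: 7 values.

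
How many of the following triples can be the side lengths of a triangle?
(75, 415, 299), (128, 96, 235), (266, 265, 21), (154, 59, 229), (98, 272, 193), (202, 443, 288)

(75,299,415): 75+299 ≤ 415 → not valid
(96,128,235): 96+128 ≤ 235 → not valid
(21,265,266): 21+265 > 266 → valid
(59,154,229): 59+154 ≤ 229 → not valid
(98,193,272): 98+193 > 272 → valid
(202,288,443): 202+288 > 443 → valid
3 of the 6 triples form a triangle.

3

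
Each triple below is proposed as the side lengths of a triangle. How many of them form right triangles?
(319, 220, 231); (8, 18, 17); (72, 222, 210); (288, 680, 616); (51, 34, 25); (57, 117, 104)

3

(319,220,231): 220²+231² = 101761 = 319² → right
(8,18,17): 8²+17² = 353 > 324 = 18² → acute
(72,222,210): 72²+210² = 49284 = 222² → right
(288,680,616): 288²+616² = 462400 = 680² → right
(51,34,25): 25²+34² = 1781 < 2601 = 51² → obtuse
(57,117,104): 57²+104² = 14065 > 13689 = 117² → acute
3 of the 6 are right.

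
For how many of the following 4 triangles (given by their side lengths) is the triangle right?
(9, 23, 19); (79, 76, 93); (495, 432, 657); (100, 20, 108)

(9,23,19): 9²+19² = 442 < 529 = 23² → obtuse
(79,76,93): 76²+79² = 12017 > 8649 = 93² → acute
(495,432,657): 432²+495² = 431649 = 657² → right
(100,20,108): 20²+100² = 10400 < 11664 = 108² → obtuse
1 of the 4 is right.

1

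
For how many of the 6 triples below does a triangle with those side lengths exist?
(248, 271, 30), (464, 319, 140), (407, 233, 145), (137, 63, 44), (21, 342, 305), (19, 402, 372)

1

(30,248,271): 30+248 > 271 → valid
(140,319,464): 140+319 ≤ 464 → not valid
(145,233,407): 145+233 ≤ 407 → not valid
(44,63,137): 44+63 ≤ 137 → not valid
(21,305,342): 21+305 ≤ 342 → not valid
(19,372,402): 19+372 ≤ 402 → not valid
1 of the 6 triples forms a triangle.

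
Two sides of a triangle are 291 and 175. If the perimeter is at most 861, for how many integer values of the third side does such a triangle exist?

279

Triangle inequality: 116 < x < 466. Perimeter ≤ 861 gives x ≤ 861 − 291 − 175 = 395.
So 116 < x ≤ 395; integers 117 through 395: 279 values.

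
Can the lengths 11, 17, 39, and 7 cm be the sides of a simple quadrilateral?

For a quadrilateral, each side must be shorter than the sum of the others.
Here the longest side is 39, but the remaining 3 sides sum to only 35.

No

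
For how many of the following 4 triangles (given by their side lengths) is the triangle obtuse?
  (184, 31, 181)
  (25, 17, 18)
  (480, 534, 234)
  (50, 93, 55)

(184,31,181): 31²+181² = 33722 < 33856 = 184² → obtuse
(25,17,18): 17²+18² = 613 < 625 = 25² → obtuse
(480,534,234): 234²+480² = 285156 = 534² → right
(50,93,55): 50²+55² = 5525 < 8649 = 93² → obtuse
3 of the 4 are obtuse.

3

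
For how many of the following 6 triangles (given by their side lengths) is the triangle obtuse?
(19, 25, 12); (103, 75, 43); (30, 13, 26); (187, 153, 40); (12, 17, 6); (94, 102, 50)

(19,25,12): 12²+19² = 505 < 625 = 25² → obtuse
(103,75,43): 43²+75² = 7474 < 10609 = 103² → obtuse
(30,13,26): 13²+26² = 845 < 900 = 30² → obtuse
(187,153,40): 40²+153² = 25009 < 34969 = 187² → obtuse
(12,17,6): 6²+12² = 180 < 289 = 17² → obtuse
(94,102,50): 50²+94² = 11336 > 10404 = 102² → acute
5 of the 6 are obtuse.

5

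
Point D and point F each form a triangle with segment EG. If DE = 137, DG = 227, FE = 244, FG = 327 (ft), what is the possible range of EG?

90 < EG < 364

From triangle DEG: |137 − 227| < EG < 137 + 227, i.e. 90 < EG < 364.
From triangle FEG: 83 < EG < 571.
Both must hold, so EG lies in the intersection.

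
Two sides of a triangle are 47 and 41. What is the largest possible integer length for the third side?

The third side must be strictly less than 47 + 41 = 88.
The largest integer below 88 is 87.

87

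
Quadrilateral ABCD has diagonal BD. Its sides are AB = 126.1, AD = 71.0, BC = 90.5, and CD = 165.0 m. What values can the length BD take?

From triangle ABD: |126.1 − 71.0| < BD < 126.1 + 71.0, i.e. 55.1 < BD < 197.1.
From triangle CBD: 74.5 < BD < 255.5.
Both must hold, so BD lies in the intersection.

74.5 < BD < 197.1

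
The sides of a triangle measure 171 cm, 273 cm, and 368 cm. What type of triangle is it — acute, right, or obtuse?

obtuse

Compare the square of the longest side to the sum of squares of the other two: 171² + 273² = 103770 < 135424 = 368².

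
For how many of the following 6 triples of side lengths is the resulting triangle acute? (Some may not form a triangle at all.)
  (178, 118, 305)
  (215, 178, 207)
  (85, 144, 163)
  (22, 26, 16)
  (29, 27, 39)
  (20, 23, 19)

5

(178,118,305): 118+178 ≤ 305, not a triangle
(215,178,207): 178²+207² = 74533 > 46225 = 215² → acute
(85,144,163): 85²+144² = 27961 > 26569 = 163² → acute
(22,26,16): 16²+22² = 740 > 676 = 26² → acute
(29,27,39): 27²+29² = 1570 > 1521 = 39² → acute
(20,23,19): 19²+20² = 761 > 529 = 23² → acute
5 of the 6 are acute.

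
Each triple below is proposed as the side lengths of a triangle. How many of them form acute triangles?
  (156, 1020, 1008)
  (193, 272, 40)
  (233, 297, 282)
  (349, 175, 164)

1

(156,1020,1008): 156²+1008² = 1040400 = 1020² → right
(193,272,40): 40+193 ≤ 272, not a triangle
(233,297,282): 233²+282² = 133813 > 88209 = 297² → acute
(349,175,164): 164+175 ≤ 349, not a triangle
1 of the 4 is acute.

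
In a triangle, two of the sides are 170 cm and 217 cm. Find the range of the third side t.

By the triangle inequality, t must be less than 170 + 217 = 387 and greater than |170 − 217| = 47.

47 < t < 387 (cm)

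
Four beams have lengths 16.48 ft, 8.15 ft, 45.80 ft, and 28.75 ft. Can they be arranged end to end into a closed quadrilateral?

Yes

A quadrilateral exists iff every side is shorter than the sum of the others — equivalently, the longest side is less than the sum of the rest.
Longest side 45.80 < 53.38 (sum of the remaining 3), so yes.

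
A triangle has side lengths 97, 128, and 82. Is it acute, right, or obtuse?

obtuse

Compare the square of the longest side to the sum of squares of the other two: 82² + 97² = 16133 < 16384 = 128².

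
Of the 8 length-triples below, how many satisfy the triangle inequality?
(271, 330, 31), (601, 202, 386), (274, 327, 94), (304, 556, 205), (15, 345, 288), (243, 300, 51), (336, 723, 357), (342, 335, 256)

(31,271,330): 31+271 ≤ 330 → not valid
(202,386,601): 202+386 ≤ 601 → not valid
(94,274,327): 94+274 > 327 → valid
(205,304,556): 205+304 ≤ 556 → not valid
(15,288,345): 15+288 ≤ 345 → not valid
(51,243,300): 51+243 ≤ 300 → not valid
(336,357,723): 336+357 ≤ 723 → not valid
(256,335,342): 256+335 > 342 → valid
2 of the 8 triples form a triangle.

2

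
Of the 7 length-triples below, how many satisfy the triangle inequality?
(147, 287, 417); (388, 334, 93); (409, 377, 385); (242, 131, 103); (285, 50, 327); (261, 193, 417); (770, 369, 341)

5

(147,287,417): 147+287 > 417 → valid
(93,334,388): 93+334 > 388 → valid
(377,385,409): 377+385 > 409 → valid
(103,131,242): 103+131 ≤ 242 → not valid
(50,285,327): 50+285 > 327 → valid
(193,261,417): 193+261 > 417 → valid
(341,369,770): 341+369 ≤ 770 → not valid
5 of the 7 triples form a triangle.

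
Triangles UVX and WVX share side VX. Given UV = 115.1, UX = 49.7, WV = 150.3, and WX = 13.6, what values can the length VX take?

136.7 < VX < 163.9

From triangle UVX: |115.1 − 49.7| < VX < 115.1 + 49.7, i.e. 65.4 < VX < 164.8.
From triangle WVX: 136.7 < VX < 163.9.
Both must hold, so VX lies in the intersection.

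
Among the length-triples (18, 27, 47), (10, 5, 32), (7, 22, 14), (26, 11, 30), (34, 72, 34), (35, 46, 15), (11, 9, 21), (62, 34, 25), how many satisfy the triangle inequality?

2

(18,27,47): 18+27 ≤ 47 → not valid
(5,10,32): 5+10 ≤ 32 → not valid
(7,14,22): 7+14 ≤ 22 → not valid
(11,26,30): 11+26 > 30 → valid
(34,34,72): 34+34 ≤ 72 → not valid
(15,35,46): 15+35 > 46 → valid
(9,11,21): 9+11 ≤ 21 → not valid
(25,34,62): 25+34 ≤ 62 → not valid
2 of the 8 triples form a triangle.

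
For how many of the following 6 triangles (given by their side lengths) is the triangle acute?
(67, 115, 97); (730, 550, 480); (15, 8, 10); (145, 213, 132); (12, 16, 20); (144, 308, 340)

(67,115,97): 67²+97² = 13898 > 13225 = 115² → acute
(730,550,480): 480²+550² = 532900 = 730² → right
(15,8,10): 8²+10² = 164 < 225 = 15² → obtuse
(145,213,132): 132²+145² = 38449 < 45369 = 213² → obtuse
(12,16,20): 12²+16² = 400 = 20² → right
(144,308,340): 144²+308² = 115600 = 340² → right
1 of the 6 is acute.

1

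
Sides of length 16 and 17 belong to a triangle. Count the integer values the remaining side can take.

The third side lies in the open interval (1, 33).
Integers from 2 to 32 inclusive: 32 − 2 + 1 = 31.

31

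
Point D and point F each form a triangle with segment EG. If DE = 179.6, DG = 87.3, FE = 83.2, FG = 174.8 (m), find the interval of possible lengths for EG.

From triangle DEG: |179.6 − 87.3| < EG < 179.6 + 87.3, i.e. 92.3 < EG < 266.9.
From triangle FEG: 91.6 < EG < 258.0.
Both must hold, so EG lies in the intersection.

92.3 < EG < 258.0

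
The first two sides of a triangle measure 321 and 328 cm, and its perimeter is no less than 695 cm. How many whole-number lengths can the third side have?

603

Triangle inequality: 7 < x < 649. Perimeter ≥ 695 gives x ≥ 695 − 321 − 328 = 46.
So 46 ≤ x < 649; integers 46 through 648: 603 values.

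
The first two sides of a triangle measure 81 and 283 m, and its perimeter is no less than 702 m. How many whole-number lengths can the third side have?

Triangle inequality: 202 < x < 364. Perimeter ≥ 702 gives x ≥ 702 − 81 − 283 = 338.
So 338 ≤ x < 364; integers 338 through 363: 26 values.

26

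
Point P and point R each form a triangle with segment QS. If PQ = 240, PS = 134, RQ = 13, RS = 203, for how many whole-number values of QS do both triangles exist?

From triangle PQS: 106 < QS < 374.
From triangle RQS: 190 < QS < 216.
Intersection: 190 < QS < 216, so integers 191 through 215: 25 values.

25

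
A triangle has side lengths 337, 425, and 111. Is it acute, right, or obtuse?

Compare the square of the longest side to the sum of squares of the other two: 111² + 337² = 125890 < 180625 = 425².

obtuse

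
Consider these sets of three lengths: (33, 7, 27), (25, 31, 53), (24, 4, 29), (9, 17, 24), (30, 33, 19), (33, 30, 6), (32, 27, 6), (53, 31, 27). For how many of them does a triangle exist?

(7,27,33): 7+27 > 33 → valid
(25,31,53): 25+31 > 53 → valid
(4,24,29): 4+24 ≤ 29 → not valid
(9,17,24): 9+17 > 24 → valid
(19,30,33): 19+30 > 33 → valid
(6,30,33): 6+30 > 33 → valid
(6,27,32): 6+27 > 32 → valid
(27,31,53): 27+31 > 53 → valid
7 of the 8 triples form a triangle.

7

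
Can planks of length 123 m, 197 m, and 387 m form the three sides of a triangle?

The longest side is 387, but the other two sum to only 320.
320 < 387, so the triangle inequality fails.

No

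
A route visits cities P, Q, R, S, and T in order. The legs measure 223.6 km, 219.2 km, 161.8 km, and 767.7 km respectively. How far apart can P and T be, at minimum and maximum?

163.1 ≤ PT ≤ 1372.3 km

The maximum is all hops collinear in one direction: 223.6 + 219.2 + 161.8 + 767.7 = 1372.3.
The longest hop is 767.7; the others sum to 604.6. Folding the others back against it leaves at least 767.7 − 604.6 = 163.1.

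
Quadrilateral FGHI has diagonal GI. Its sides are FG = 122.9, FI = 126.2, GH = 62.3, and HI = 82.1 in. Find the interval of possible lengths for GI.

From triangle FGI: |122.9 − 126.2| < GI < 122.9 + 126.2, i.e. 3.3 < GI < 249.1.
From triangle HGI: 19.8 < GI < 144.4.
Both must hold, so GI lies in the intersection.

19.8 < GI < 144.4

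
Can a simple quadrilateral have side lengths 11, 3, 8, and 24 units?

No

For a quadrilateral, each side must be shorter than the sum of the others.
Here the longest side is 24, but the remaining 3 sides sum to only 22.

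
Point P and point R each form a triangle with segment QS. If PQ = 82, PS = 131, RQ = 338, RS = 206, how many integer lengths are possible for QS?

From triangle PQS: 49 < QS < 213.
From triangle RQS: 132 < QS < 544.
Intersection: 132 < QS < 213, so integers 133 through 212: 80 values.

80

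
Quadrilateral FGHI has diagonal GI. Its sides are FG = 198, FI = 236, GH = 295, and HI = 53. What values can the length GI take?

From triangle FGI: |198 − 236| < GI < 198 + 236, i.e. 38 < GI < 434.
From triangle HGI: 242 < GI < 348.
Both must hold, so GI lies in the intersection.

242 < GI < 348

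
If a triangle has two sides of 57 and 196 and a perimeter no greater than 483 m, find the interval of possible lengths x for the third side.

139 < x ≤ 230 m

Triangle inequality alone gives 139 < x < 253.
The perimeter condition gives x ≤ 483 − 57 − 196 = 230.
Intersecting the two: 139 < x ≤ 230.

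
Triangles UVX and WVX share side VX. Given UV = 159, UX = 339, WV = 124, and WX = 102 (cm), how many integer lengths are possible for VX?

45

From triangle UVX: 180 < VX < 498.
From triangle WVX: 22 < VX < 226.
Intersection: 180 < VX < 226, so integers 181 through 225: 45 values.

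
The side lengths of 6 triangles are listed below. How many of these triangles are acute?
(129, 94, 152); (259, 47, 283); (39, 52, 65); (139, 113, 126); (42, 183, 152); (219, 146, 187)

3

(129,94,152): 94²+129² = 25477 > 23104 = 152² → acute
(259,47,283): 47²+259² = 69290 < 80089 = 283² → obtuse
(39,52,65): 39²+52² = 4225 = 65² → right
(139,113,126): 113²+126² = 28645 > 19321 = 139² → acute
(42,183,152): 42²+152² = 24868 < 33489 = 183² → obtuse
(219,146,187): 146²+187² = 56285 > 47961 = 219² → acute
3 of the 6 are acute.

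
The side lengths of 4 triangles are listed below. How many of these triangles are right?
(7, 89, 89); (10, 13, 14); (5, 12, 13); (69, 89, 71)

1

(7,89,89): 7²+89² = 7970 > 7921 = 89² → acute
(10,13,14): 10²+13² = 269 > 196 = 14² → acute
(5,12,13): 5²+12² = 169 = 13² → right
(69,89,71): 69²+71² = 9802 > 7921 = 89² → acute
1 of the 4 is right.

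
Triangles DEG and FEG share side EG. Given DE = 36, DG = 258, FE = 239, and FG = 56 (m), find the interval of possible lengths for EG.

From triangle DEG: |36 − 258| < EG < 36 + 258, i.e. 222 < EG < 294.
From triangle FEG: 183 < EG < 295.
Both must hold, so EG lies in the intersection.

222 < EG < 294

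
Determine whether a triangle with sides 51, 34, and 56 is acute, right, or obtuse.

Compare the square of the longest side to the sum of squares of the other two: 34² + 51² = 3757 > 3136 = 56².

acute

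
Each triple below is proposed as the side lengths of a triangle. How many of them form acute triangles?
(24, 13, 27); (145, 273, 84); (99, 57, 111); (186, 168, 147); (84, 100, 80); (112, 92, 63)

4

(24,13,27): 13²+24² = 745 > 729 = 27² → acute
(145,273,84): 84+145 ≤ 273, not a triangle
(99,57,111): 57²+99² = 13050 > 12321 = 111² → acute
(186,168,147): 147²+168² = 49833 > 34596 = 186² → acute
(84,100,80): 80²+84² = 13456 > 10000 = 100² → acute
(112,92,63): 63²+92² = 12433 < 12544 = 112² → obtuse
4 of the 6 are acute.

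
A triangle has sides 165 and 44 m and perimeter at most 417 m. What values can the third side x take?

Triangle inequality alone gives 121 < x < 209.
The perimeter condition gives x ≤ 417 − 165 − 44 = 208.
Intersecting the two: 121 < x ≤ 208.

121 < x ≤ 208 m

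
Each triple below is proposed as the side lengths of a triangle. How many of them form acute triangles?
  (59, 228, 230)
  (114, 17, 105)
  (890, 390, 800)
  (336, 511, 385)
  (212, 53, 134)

1

(59,228,230): 59²+228² = 55465 > 52900 = 230² → acute
(114,17,105): 17²+105² = 11314 < 12996 = 114² → obtuse
(890,390,800): 390²+800² = 792100 = 890² → right
(336,511,385): 336²+385² = 261121 = 511² → right
(212,53,134): 53+134 ≤ 212, not a triangle
1 of the 5 is acute.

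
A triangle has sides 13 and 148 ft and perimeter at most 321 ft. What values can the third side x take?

135 < x ≤ 160

Triangle inequality alone gives 135 < x < 161.
The perimeter condition gives x ≤ 321 − 13 − 148 = 160.
Intersecting the two: 135 < x ≤ 160.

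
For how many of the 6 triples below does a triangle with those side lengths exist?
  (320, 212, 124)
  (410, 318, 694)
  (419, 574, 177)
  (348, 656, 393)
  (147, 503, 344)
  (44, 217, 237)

(124,212,320): 124+212 > 320 → valid
(318,410,694): 318+410 > 694 → valid
(177,419,574): 177+419 > 574 → valid
(348,393,656): 348+393 > 656 → valid
(147,344,503): 147+344 ≤ 503 → not valid
(44,217,237): 44+217 > 237 → valid
5 of the 6 triples form a triangle.

5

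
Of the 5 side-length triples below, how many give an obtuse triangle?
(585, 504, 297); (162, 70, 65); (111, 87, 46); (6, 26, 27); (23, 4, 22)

(585,504,297): 297²+504² = 342225 = 585² → right
(162,70,65): 65+70 ≤ 162, not a triangle
(111,87,46): 46²+87² = 9685 < 12321 = 111² → obtuse
(6,26,27): 6²+26² = 712 < 729 = 27² → obtuse
(23,4,22): 4²+22² = 500 < 529 = 23² → obtuse
3 of the 5 are obtuse.

3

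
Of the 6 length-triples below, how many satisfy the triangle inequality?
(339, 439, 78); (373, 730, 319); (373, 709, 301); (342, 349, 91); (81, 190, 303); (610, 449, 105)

(78,339,439): 78+339 ≤ 439 → not valid
(319,373,730): 319+373 ≤ 730 → not valid
(301,373,709): 301+373 ≤ 709 → not valid
(91,342,349): 91+342 > 349 → valid
(81,190,303): 81+190 ≤ 303 → not valid
(105,449,610): 105+449 ≤ 610 → not valid
1 of the 6 triples forms a triangle.

1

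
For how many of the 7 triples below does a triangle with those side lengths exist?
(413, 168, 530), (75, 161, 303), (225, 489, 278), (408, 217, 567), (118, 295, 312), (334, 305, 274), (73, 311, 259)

(168,413,530): 168+413 > 530 → valid
(75,161,303): 75+161 ≤ 303 → not valid
(225,278,489): 225+278 > 489 → valid
(217,408,567): 217+408 > 567 → valid
(118,295,312): 118+295 > 312 → valid
(274,305,334): 274+305 > 334 → valid
(73,259,311): 73+259 > 311 → valid
6 of the 7 triples form a triangle.

6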